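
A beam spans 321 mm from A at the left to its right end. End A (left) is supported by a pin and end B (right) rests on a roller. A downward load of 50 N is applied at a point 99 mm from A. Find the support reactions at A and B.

A_x = 0, A_y = 34.58 N, B_y = 15.42 N

ΣM about A: B_y·321 − 50·99 = 0 → B_y = 4950/321 = 15.4206 ≈ 15.42 N.
ΣF_y = 0: A_y + 15.4206 − 50 = 0 → A_y = 34.58 N.
ΣF_x = 0: no horizontal applied forces, so A_x = 0.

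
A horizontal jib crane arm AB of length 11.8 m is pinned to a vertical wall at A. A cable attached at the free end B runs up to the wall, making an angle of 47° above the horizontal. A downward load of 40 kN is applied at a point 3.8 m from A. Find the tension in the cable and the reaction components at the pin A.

T = 17.61 kN, A_x = 12.01 kN, A_y = 27.12 kN

ΣM about A: T·sin47°·11.8 − 40·3.8 = 0 → T = 152/(11.8·0.731354) = 17.613 ≈ 17.61 kN.
ΣF_x = 0: A_x − T·cos47° = 0 → A_x = 17.613 × 0.681998 = 12.01 kN.
ΣF_y = 0: A_y + T·sin47° − 40 = 0 → A_y = 40 − 17.613 × 0.731354 = 27.12 kN.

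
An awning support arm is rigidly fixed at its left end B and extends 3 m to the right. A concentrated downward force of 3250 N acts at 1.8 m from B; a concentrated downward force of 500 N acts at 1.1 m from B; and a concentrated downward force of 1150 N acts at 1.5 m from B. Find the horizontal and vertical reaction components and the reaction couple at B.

ΣF_x = 0: B_x = 0.
ΣF_y = 0: B_y − 3250 − 500 − 1150 = 0 → B_y = 4900 N.
ΣM about B: M_B − 3250·1.8 − 500·1.1 − 1150·1.5 = 0 → M_B = 8125 N·m.

B_x = 0, B_y = 4900 N, M_B = 8125 N·m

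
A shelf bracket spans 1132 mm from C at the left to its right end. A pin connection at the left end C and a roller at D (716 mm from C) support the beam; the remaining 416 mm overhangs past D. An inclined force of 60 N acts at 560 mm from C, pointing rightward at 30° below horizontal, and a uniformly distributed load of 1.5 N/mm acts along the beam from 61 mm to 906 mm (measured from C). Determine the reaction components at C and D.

Resultant of the distributed load: 1.5 × 845 = 1267.5 N at 483.5 mm from C.
ΣM about C: D_y·716 − 60·sin30°·560 − (1.5·845)·483.5 = 0 → D_y = 629636.25/716 = 879.38 ≈ 879.4 N.
ΣF_y = 0: C_y + 879.38 − 60·sin30° − 1.5·845 = 0 → C_y = 418.1 N.
ΣF_x = 0: C_x + 60·cos30° = 0 → C_x = -51.96 N.

C_x = -51.96 N, C_y = 418.1 N, D_y = 879.4 N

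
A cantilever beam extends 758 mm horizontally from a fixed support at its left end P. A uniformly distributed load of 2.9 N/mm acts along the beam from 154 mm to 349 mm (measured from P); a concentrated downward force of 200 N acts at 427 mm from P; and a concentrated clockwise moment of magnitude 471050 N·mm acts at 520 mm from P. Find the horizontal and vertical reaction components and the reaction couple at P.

Resultant of the distributed load: 2.9 × 195 = 565.5 N at 251.5 mm from P.
ΣF_x = 0: P_x = 0.
ΣF_y = 0: P_y − 2.9·195 − 200 = 0 → P_y = 765.5 N.
ΣM about P: M_P − (2.9·195)·251.5 − 200·427 − 471050 = 0 → M_P = 698700 N·mm.

P_x = 0, P_y = 765.5 N, M_P = 698700 N·mm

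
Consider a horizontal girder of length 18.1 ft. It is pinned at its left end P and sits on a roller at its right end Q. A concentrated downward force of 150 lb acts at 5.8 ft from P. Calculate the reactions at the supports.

Taking moments about P: Q_y·18.1 − 150·5.8 = 0 → Q_y = 870/18.1 = 48.0663 ≈ 48.07 lb.
ΣF_y = 0: P_y + 48.0663 − 150 = 0 → P_y = 101.9 lb.
ΣF_x = 0: no horizontal applied forces, so P_x = 0.

P_x = 0, P_y = 101.9 lb, Q_y = 48.07 lb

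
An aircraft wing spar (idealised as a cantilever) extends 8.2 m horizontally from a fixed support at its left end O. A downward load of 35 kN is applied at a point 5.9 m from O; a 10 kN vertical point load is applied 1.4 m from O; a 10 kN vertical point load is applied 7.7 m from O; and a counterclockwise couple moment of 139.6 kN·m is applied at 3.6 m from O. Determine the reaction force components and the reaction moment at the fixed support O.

ΣF_x = 0: O_x = 0.
ΣF_y = 0: O_y − 35 − 10 − 10 = 0 → O_y = 55.00 kN.
ΣM about O: M_O − 35·5.9 − 10·1.4 − 10·7.7 + 139.6 = 0 → M_O = 157.9 kN·m.

O_x = 0, O_y = 55.00 kN, M_O = 157.9 kN·m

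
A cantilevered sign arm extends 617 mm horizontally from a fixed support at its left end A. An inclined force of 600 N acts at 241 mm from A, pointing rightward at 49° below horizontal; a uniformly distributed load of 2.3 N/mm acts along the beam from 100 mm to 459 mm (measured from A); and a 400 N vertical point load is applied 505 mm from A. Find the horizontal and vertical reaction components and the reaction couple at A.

Resultant of the distributed load: 2.3 × 359 = 825.7 N at 279.5 mm from A.
ΣF_x = 0: A_x + 600·cos49° = 0 → A_x = -393.6 N.
ΣF_y = 0: A_y − 600·sin49° − 2.3·359 − 400 = 0 → A_y = 1679 N.
ΣM about A: M_A − 600·sin49°·241 − (2.3·359)·279.5 − 400·505 = 0 → M_A = 541900 N·mm.

A_x = -393.6 N, A_y = 1679 N, M_A = 541900 N·mm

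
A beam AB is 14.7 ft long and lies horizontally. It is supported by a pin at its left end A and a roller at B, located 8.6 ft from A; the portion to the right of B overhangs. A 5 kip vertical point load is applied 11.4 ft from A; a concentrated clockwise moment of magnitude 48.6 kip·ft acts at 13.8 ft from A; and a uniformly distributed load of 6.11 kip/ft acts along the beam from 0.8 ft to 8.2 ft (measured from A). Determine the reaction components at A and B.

Resultant of the distributed load: 6.11 × 7.4 = 45.214 kip at 4.5 ft from A.
Moments about A: B_y·8.6 − 5·11.4 − 48.6 − (6.11·7.4)·4.5 = 0 → B_y = 309.063/8.6 = 35.9376 ≈ 35.94 kip.
ΣF_y = 0: A_y + 35.9376 − 5 − 6.11·7.4 = 0 → A_y = 14.28 kip.
ΣF_x = 0: no horizontal applied forces, so A_x = 0.

A_x = 0, A_y = 14.28 kip, B_y = 35.94 kip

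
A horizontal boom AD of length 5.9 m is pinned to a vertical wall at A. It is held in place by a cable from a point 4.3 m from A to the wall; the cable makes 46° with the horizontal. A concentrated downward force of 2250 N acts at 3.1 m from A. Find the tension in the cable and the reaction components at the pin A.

T = 2255 N, A_x = 1566 N, A_y = 627.9 N

ΣM about A: T·sin46°·4.3 − 2250·3.1 = 0 → T = 6975/(4.3·0.71934) = 2254.97 ≈ 2255 N.
ΣF_x = 0: A_x − T·cos46° = 0 → A_x = 2254.97 × 0.694658 = 1566 N.
ΣF_y = 0: A_y + T·sin46° − 2250 = 0 → A_y = 2250 − 2254.97 × 0.71934 = 627.9 N.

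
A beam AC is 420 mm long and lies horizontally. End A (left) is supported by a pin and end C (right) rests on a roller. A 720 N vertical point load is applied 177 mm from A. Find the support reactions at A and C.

Taking moments about A: C_y·420 − 720·177 = 0 → C_y = 127440/420 = 303.429 ≈ 303.4 N.
ΣF_y = 0: A_y + 303.429 − 720 = 0 → A_y = 416.6 N.
ΣF_x = 0: no horizontal applied forces, so A_x = 0.

A_x = 0, A_y = 416.6 N, C_y = 303.4 N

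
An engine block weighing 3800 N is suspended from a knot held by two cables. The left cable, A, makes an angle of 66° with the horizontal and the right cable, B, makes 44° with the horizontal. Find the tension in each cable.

T_A = 2909 N, T_B = 1645 N

ΣF_x = 0: −T_A·cos66° + T_B·cos44° = 0 → T_B = 0.56543·T_A.
ΣF_y = 0: T_A·sin66° + T_B·sin44° = 3800.
Substitute: T_A·(0.913545 + 0.56543·0.694658) = 3800 → T_A = 2908.92 ≈ 2909 N.
Then T_B = 0.56543 × 2908.92 = 1645 N.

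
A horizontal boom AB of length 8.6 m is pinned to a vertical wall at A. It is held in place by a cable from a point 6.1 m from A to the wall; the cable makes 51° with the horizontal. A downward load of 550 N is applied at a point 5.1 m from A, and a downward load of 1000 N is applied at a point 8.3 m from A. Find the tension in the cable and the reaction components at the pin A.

ΣM about A: T·sin51°·6.1 − 550·5.1 − 1000·8.3 = 0 → T = 11105/(6.1·0.777146) = 2342.54 ≈ 2343 N.
ΣF_x = 0: A_x − T·cos51° = 0 → A_x = 2342.54 × 0.62932 = 1474 N.
ΣF_y = 0: A_y + T·sin51° − 550 − 1000 = 0 → A_y = 1550 − 2342.54 × 0.777146 = -270.5 N.

T = 2343 N, A_x = 1474 N, A_y = -270.5 N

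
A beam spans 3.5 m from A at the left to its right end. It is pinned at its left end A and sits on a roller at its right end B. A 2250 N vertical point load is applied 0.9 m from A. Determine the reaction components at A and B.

A_x = 0, A_y = 1671 N, B_y = 578.6 N

Taking moments about A: B_y·3.5 − 2250·0.9 = 0 → B_y = 2025/3.5 = 578.571 ≈ 578.6 N.
ΣF_y = 0: A_y + 578.571 − 2250 = 0 → A_y = 1671 N.
ΣF_x = 0: no horizontal applied forces, so A_x = 0.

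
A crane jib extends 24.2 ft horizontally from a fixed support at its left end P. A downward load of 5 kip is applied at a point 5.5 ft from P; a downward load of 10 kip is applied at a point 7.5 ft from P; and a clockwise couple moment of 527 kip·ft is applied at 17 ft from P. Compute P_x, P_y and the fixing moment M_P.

P_x = 0, P_y = 15.00 kip, M_P = 629.5 kip·ft

ΣF_x = 0: P_x = 0.
ΣF_y = 0: P_y − 5 − 10 = 0 → P_y = 15.00 kip.
ΣM about P: M_P − 5·5.5 − 10·7.5 − 527 = 0 → M_P = 629.5 kip·ft.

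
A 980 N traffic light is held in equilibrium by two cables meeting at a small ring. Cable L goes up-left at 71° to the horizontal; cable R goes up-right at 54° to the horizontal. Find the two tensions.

ΣF_x = 0: −T_L·cos71° + T_R·cos54° = 0 → T_R = 0.55389·T_L.
ΣF_y = 0: T_L·sin71° + T_R·sin54° = 980.
Substitute: T_L·(0.945519 + 0.55389·0.809017) = 980 → T_L = 703.202 ≈ 703.2 N.
Then T_R = 0.55389 × 703.202 = 389.5 N.

T_L = 703.2 N, T_R = 389.5 N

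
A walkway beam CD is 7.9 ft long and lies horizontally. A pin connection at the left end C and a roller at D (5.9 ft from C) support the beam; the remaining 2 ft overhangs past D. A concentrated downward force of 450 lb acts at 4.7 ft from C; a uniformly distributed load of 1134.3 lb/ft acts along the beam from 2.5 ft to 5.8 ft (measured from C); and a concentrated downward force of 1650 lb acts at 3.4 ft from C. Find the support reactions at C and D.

C_x = 0, C_y = 1901 lb, D_y = 3942 lb

Resultant of the distributed load: 1134.3 × 3.3 = 3743.19 lb at 4.15 ft from C.
ΣM about C: D_y·5.9 − 450·4.7 − (1134.3·3.3)·4.15 − 1650·3.4 = 0 → D_y = 23259.2385/5.9 = 3942.24 ≈ 3942 lb.
ΣF_y = 0: C_y + 3942.24 − 450 − 1134.3·3.3 − 1650 = 0 → C_y = 1901 lb.
ΣF_x = 0: no horizontal applied forces, so C_x = 0.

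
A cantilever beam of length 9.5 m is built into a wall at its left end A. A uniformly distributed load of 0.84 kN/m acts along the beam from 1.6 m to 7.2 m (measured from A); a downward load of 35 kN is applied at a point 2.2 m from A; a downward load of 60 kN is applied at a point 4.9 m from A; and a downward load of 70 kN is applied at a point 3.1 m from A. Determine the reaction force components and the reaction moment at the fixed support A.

A_x = 0, A_y = 169.7 kN, M_A = 608.7 kN·m

Resultant of the distributed load: 0.84 × 5.6 = 4.704 kN at 4.4 m from A.
ΣF_x = 0: A_x = 0.
ΣF_y = 0: A_y − 0.84·5.6 − 35 − 60 − 70 = 0 → A_y = 169.7 kN.
ΣM about A: M_A − (0.84·5.6)·4.4 − 35·2.2 − 60·4.9 − 70·3.1 = 0 → M_A = 608.7 kN·m.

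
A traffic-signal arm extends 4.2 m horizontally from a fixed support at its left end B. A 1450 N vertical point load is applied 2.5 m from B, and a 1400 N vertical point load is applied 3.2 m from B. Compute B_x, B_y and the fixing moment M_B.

ΣF_x = 0: B_x = 0.
ΣF_y = 0: B_y − 1450 − 1400 = 0 → B_y = 2850 N.
ΣM about B: M_B − 1450·2.5 − 1400·3.2 = 0 → M_B = 8105 N·m.

B_x = 0, B_y = 2850 N, M_B = 8105 N·m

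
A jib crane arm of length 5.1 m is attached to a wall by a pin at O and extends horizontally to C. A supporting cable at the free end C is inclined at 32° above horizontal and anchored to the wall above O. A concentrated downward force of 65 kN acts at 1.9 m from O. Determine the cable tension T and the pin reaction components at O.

ΣM about O: T·sin32°·5.1 − 65·1.9 = 0 → T = 123.5/(5.1·0.529919) = 45.697 ≈ 45.70 kN.
ΣF_x = 0: O_x − T·cos32° = 0 → O_x = 45.697 × 0.848048 = 38.75 kN.
ΣF_y = 0: O_y + T·sin32° − 65 = 0 → O_y = 65 − 45.697 × 0.529919 = 40.78 kN.

T = 45.70 kN, O_x = 38.75 kN, O_y = 40.78 kN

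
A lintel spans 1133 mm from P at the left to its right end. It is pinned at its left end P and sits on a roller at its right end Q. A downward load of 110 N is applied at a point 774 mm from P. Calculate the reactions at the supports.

Taking moments about P: Q_y·1133 − 110·774 = 0 → Q_y = 85140/1133 = 75.1456 ≈ 75.15 N.
ΣF_y = 0: P_y + 75.1456 − 110 = 0 → P_y = 34.85 N.
ΣF_x = 0: no horizontal applied forces, so P_x = 0.

P_x = 0, P_y = 34.85 N, Q_y = 75.15 N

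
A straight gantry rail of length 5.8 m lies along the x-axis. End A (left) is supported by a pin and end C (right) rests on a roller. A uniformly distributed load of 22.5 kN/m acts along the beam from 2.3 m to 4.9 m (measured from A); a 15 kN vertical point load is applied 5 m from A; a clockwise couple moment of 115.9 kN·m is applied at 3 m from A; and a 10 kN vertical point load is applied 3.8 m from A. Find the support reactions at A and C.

Resultant of the distributed load: 22.5 × 2.6 = 58.5 kN at 3.6 m from A.
ΣM about A: C_y·5.8 − (22.5·2.6)·3.6 − 15·5 − 115.9 − 10·3.8 = 0 → C_y = 439.5/5.8 = 75.7759 ≈ 75.78 kN.
ΣF_y = 0: A_y + 75.7759 − 22.5·2.6 − 15 − 10 = 0 → A_y = 7.724 kN.
ΣF_x = 0: no horizontal applied forces, so A_x = 0.

A_x = 0, A_y = 7.724 kN, C_y = 75.78 kN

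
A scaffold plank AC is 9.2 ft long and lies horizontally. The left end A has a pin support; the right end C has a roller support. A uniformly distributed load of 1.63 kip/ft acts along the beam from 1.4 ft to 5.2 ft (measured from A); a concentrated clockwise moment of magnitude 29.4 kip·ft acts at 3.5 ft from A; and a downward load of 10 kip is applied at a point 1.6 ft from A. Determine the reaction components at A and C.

A_x = 0, A_y = 9.037 kip, C_y = 7.157 kip

Resultant of the distributed load: 1.63 × 3.8 = 6.194 kip at 3.3 ft from A.
Moments about A: C_y·9.2 − (1.63·3.8)·3.3 − 29.4 − 10·1.6 = 0 → C_y = 65.8402/9.2 = 7.15654 ≈ 7.157 kip.
ΣF_y = 0: A_y + 7.15654 − 1.63·3.8 − 10 = 0 → A_y = 9.037 kip.
ΣF_x = 0: no horizontal applied forces, so A_x = 0.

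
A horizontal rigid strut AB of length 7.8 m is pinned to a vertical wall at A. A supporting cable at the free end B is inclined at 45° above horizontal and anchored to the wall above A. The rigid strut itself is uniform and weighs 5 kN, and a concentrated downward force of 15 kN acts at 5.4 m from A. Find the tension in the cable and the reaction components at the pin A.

ΣM about A: T·sin45°·7.8 − 5·3.9 − 15·5.4 = 0 → T = 100.5/(7.8·0.707107) = 18.2216 ≈ 18.22 kN.
ΣF_x = 0: A_x − T·cos45° = 0 → A_x = 18.2216 × 0.707107 = 12.88 kN.
ΣF_y = 0: A_y + T·sin45° − 5 − 15 = 0 → A_y = 20 − 18.2216 × 0.707107 = 7.115 kN.

T = 18.22 kN, A_x = 12.88 kN, A_y = 7.115 kN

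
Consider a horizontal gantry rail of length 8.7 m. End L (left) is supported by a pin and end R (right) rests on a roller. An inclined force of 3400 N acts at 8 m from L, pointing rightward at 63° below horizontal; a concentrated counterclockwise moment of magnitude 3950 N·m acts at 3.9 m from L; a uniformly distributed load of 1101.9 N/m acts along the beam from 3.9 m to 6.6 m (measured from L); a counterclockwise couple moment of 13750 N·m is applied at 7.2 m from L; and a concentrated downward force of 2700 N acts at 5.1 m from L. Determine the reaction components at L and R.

L_x = -1544 N, L_y = 4575 N, R_y = 4129 N

Resultant of the distributed load: 1101.9 × 2.7 = 2975.13 N at 5.25 m from L.
Taking moments about L: R_y·8.7 − 3400·sin63°·8 + 3950 − (1101.9·2.7)·5.25 + 13750 − 2700·5.1 = 0 → R_y = 35924.8/8.7 = 4129.29 ≈ 4129 N.
ΣF_y = 0: L_y + 4129.29 − 3400·sin63° − 1101.9·2.7 − 2700 = 0 → L_y = 4575 N.
ΣF_x = 0: L_x + 3400·cos63° = 0 → L_x = -1544 N.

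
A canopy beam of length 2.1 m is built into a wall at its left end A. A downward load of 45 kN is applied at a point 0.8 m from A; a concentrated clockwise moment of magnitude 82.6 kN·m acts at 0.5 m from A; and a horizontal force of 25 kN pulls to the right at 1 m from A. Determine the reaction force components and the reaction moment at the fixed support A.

A_x = -25.00 kN, A_y = 45.00 kN, M_A = 118.6 kN·m

ΣF_x = 0: A_x + 25 = 0 → A_x = -25.00 kN.
ΣF_y = 0: A_y − 45 = 0 → A_y = 45.00 kN.
ΣM about A: M_A − 45·0.8 − 82.6 = 0 → M_A = 118.6 kN·m.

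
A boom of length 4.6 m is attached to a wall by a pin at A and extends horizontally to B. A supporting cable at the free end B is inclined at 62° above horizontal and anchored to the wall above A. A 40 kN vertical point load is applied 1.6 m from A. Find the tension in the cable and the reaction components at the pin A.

ΣM about A: T·sin62°·4.6 − 40·1.6 = 0 → T = 64/(4.6·0.882948) = 15.7575 ≈ 15.76 kN.
ΣF_x = 0: A_x − T·cos62° = 0 → A_x = 15.7575 × 0.469472 = 7.398 kN.
ΣF_y = 0: A_y + T·sin62° − 40 = 0 → A_y = 40 − 15.7575 × 0.882948 = 26.09 kN.

T = 15.76 kN, A_x = 7.398 kN, A_y = 26.09 kN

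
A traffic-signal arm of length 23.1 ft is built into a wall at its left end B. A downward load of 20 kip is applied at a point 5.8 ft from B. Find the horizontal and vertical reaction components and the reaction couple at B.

ΣF_x = 0: B_x = 0.
ΣF_y = 0: B_y − 20 = 0 → B_y = 20.00 kip.
ΣM about B: M_B − 20·5.8 = 0 → M_B = 116.0 kip·ft.

B_x = 0, B_y = 20.00 kip, M_B = 116.0 kip·ft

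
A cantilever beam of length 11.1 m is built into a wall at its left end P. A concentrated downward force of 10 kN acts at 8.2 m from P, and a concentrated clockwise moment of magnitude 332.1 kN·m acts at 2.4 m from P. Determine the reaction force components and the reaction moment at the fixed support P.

ΣF_x = 0: P_x = 0.
ΣF_y = 0: P_y − 10 = 0 → P_y = 10.00 kN.
ΣM about P: M_P − 10·8.2 − 332.1 = 0 → M_P = 414.1 kN·m.

P_x = 0, P_y = 10.00 kN, M_P = 414.1 kN·m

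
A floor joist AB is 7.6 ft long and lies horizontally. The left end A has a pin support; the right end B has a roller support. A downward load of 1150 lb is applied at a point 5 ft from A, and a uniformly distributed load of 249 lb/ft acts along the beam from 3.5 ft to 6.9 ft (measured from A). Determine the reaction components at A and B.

Resultant of the distributed load: 249 × 3.4 = 846.6 lb at 5.2 ft from A.
ΣM about A: B_y·7.6 − 1150·5 − (249·3.4)·5.2 = 0 → B_y = 10152.32/7.6 = 1335.83 ≈ 1336 lb.
ΣF_y = 0: A_y + 1335.83 − 1150 − 249·3.4 = 0 → A_y = 660.8 lb.
ΣF_x = 0: no horizontal applied forces, so A_x = 0.

A_x = 0, A_y = 660.8 lb, B_y = 1336 lb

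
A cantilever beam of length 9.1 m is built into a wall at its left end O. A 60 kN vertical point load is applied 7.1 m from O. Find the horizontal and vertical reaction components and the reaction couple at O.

ΣF_x = 0: O_x = 0.
ΣF_y = 0: O_y − 60 = 0 → O_y = 60.00 kN.
ΣM about O: M_O − 60·7.1 = 0 → M_O = 426.0 kN·m.

O_x = 0, O_y = 60.00 kN, M_O = 426.0 kN·m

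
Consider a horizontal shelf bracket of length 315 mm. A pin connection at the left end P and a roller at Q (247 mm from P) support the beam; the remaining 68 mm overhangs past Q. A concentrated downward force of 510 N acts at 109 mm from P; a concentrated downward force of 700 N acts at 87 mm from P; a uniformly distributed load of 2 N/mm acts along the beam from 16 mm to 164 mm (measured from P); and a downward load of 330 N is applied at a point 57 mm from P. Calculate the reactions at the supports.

P_x = 0, P_y = 1180 N, Q_y = 655.6 N

Resultant of the distributed load: 2 × 148 = 296 N at 90 mm from P.
Moments about P: Q_y·247 − 510·109 − 700·87 − (2·148)·90 − 330·57 = 0 → Q_y = 161940/247 = 655.628 ≈ 655.6 N.
ΣF_y = 0: P_y + 655.628 − 510 − 700 − 2·148 − 330 = 0 → P_y = 1180 N.
ΣF_x = 0: no horizontal applied forces, so P_x = 0.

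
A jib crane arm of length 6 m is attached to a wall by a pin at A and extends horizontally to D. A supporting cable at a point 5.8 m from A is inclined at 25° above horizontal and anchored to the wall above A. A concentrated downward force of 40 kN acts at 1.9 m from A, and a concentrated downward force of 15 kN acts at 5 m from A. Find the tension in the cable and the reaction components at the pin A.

T = 61.60 kN, A_x = 55.83 kN, A_y = 28.97 kN

ΣM about A: T·sin25°·5.8 − 40·1.9 − 15·5 = 0 → T = 151/(5.8·0.422618) = 61.6029 ≈ 61.60 kN.
ΣF_x = 0: A_x − T·cos25° = 0 → A_x = 61.6029 × 0.906308 = 55.83 kN.
ΣF_y = 0: A_y + T·sin25° − 40 − 15 = 0 → A_y = 55 − 61.6029 × 0.422618 = 28.97 kN.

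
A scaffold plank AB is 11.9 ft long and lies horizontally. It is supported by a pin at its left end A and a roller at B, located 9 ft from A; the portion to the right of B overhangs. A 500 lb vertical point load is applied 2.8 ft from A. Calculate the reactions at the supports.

A_x = 0, A_y = 344.4 lb, B_y = 155.6 lb

Moments about A: B_y·9 − 500·2.8 = 0 → B_y = 1400/9 = 155.556 ≈ 155.6 lb.
ΣF_y = 0: A_y + 155.556 − 500 = 0 → A_y = 344.4 lb.
ΣF_x = 0: no horizontal applied forces, so A_x = 0.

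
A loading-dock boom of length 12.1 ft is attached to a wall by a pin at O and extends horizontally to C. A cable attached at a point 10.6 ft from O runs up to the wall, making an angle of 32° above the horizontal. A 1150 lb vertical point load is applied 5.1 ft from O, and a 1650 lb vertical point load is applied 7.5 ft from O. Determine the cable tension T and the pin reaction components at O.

T = 3247 lb, O_x = 2754 lb, O_y = 1079 lb

ΣM about O: T·sin32°·10.6 − 1150·5.1 − 1650·7.5 = 0 → T = 18240/(10.6·0.529919) = 3247.2 ≈ 3247 lb.
ΣF_x = 0: O_x − T·cos32° = 0 → O_x = 3247.2 × 0.848048 = 2754 lb.
ΣF_y = 0: O_y + T·sin32° − 1150 − 1650 = 0 → O_y = 2800 − 3247.2 × 0.529919 = 1079 lb.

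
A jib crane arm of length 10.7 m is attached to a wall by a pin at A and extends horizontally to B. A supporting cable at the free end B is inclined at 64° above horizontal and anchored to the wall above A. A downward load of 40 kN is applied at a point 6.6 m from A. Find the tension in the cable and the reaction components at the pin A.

ΣM about A: T·sin64°·10.7 − 40·6.6 = 0 → T = 264/(10.7·0.898794) = 27.4511 ≈ 27.45 kN.
ΣF_x = 0: A_x − T·cos64° = 0 → A_x = 27.4511 × 0.438371 = 12.03 kN.
ΣF_y = 0: A_y + T·sin64° − 40 = 0 → A_y = 40 − 27.4511 × 0.898794 = 15.33 kN.

T = 27.45 kN, A_x = 12.03 kN, A_y = 15.33 kN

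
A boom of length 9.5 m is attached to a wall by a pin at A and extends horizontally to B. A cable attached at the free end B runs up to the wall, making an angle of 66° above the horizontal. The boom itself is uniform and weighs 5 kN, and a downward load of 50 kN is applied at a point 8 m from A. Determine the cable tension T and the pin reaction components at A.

T = 48.83 kN, A_x = 19.86 kN, A_y = 10.39 kN

ΣM about A: T·sin66°·9.5 − 5·4.75 − 50·8 = 0 → T = 423.75/(9.5·0.913545) = 48.8266 ≈ 48.83 kN.
ΣF_x = 0: A_x − T·cos66° = 0 → A_x = 48.8266 × 0.406737 = 19.86 kN.
ΣF_y = 0: A_y + T·sin66° − 5 − 50 = 0 → A_y = 55 − 48.8266 × 0.913545 = 10.39 kN.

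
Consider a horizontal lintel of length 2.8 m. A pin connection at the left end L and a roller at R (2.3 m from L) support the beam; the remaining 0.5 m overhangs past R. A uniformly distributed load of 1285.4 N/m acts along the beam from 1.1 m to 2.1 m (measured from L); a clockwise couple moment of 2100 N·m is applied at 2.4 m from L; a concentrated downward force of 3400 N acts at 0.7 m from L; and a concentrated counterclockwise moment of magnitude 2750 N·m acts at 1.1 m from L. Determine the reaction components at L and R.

L_x = 0, L_y = 3039 N, R_y = 1646 N

Resultant of the distributed load: 1285.4 × 1 = 1285.4 N at 1.6 m from L.
Taking moments about L: R_y·2.3 − (1285.4·1)·1.6 − 2100 − 3400·0.7 + 2750 = 0 → R_y = 3786.64/2.3 = 1646.37 ≈ 1646 N.
ΣF_y = 0: L_y + 1646.37 − 1285.4·1 − 3400 = 0 → L_y = 3039 N.
ΣF_x = 0: no horizontal applied forces, so L_x = 0.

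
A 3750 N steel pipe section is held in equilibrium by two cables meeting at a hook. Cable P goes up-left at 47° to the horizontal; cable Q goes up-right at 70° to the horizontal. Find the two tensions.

ΣF_x = 0: −T_P·cos47° + T_Q·cos70° = 0 → T_Q = 1.99403·T_P.
ΣF_y = 0: T_P·sin47° + T_Q·sin70° = 3750.
Substitute: T_P·(0.731354 + 1.99403·0.939693) = 3750 → T_P = 1439.47 ≈ 1439 N.
Then T_Q = 1.99403 × 1439.47 = 2870 N.

T_P = 1439 N, T_Q = 2870 N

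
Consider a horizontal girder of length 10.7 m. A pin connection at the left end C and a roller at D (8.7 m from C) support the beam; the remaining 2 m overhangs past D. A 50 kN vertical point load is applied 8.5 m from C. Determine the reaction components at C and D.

C_x = 0, C_y = 1.149 kN, D_y = 48.85 kN

ΣM about C: D_y·8.7 − 50·8.5 = 0 → D_y = 425/8.7 = 48.8506 ≈ 48.85 kN.
ΣF_y = 0: C_y + 48.8506 − 50 = 0 → C_y = 1.149 kN.
ΣF_x = 0: no horizontal applied forces, so C_x = 0.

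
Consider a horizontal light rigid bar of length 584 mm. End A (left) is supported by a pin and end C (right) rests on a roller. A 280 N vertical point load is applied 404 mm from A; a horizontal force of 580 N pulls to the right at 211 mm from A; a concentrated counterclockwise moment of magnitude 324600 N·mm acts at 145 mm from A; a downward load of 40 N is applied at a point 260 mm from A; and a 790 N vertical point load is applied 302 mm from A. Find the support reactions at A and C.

A_x = -580.0 N, A_y = 1046 N, C_y = 64.21 N

ΣM about A: C_y·584 − 280·404 + 324600 − 40·260 − 790·302 = 0 → C_y = 37500/584 = 64.2123 ≈ 64.21 N.
ΣF_y = 0: A_y + 64.2123 − 280 − 40 − 790 = 0 → A_y = 1046 N.
ΣF_x = 0: A_x + 580 = 0 → A_x = -580.0 N.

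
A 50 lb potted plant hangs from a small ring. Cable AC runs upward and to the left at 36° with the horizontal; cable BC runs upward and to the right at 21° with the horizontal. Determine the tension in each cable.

ΣF_x = 0: −T_AC·cos36° + T_BC·cos21° = 0 → T_BC = 0.866575·T_AC.
ΣF_y = 0: T_AC·sin36° + T_BC·sin21° = 50.
Substitute: T_AC·(0.587785 + 0.866575·0.358368) = 50 → T_AC = 55.6584 ≈ 55.66 lb.
Then T_BC = 0.866575 × 55.6584 = 48.23 lb.

T_AC = 55.66 lb, T_BC = 48.23 lb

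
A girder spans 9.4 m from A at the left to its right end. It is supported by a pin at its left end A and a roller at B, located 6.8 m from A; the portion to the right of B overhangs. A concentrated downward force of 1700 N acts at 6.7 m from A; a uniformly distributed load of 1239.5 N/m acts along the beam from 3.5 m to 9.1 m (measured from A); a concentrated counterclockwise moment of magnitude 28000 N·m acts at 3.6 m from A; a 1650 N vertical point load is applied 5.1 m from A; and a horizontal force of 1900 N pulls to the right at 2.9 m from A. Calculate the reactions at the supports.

Resultant of the distributed load: 1239.5 × 5.6 = 6941.2 N at 6.3 m from A.
ΣM about A: B_y·6.8 − 1700·6.7 − (1239.5·5.6)·6.3 + 28000 − 1650·5.1 = 0 → B_y = 35534.56/6.8 = 5225.67 ≈ 5226 N.
ΣF_y = 0: A_y + 5225.67 − 1700 − 1239.5·5.6 − 1650 = 0 → A_y = 5066 N.
ΣF_x = 0: A_x + 1900 = 0 → A_x = -1900 N.

A_x = -1900 N, A_y = 5066 N, B_y = 5226 N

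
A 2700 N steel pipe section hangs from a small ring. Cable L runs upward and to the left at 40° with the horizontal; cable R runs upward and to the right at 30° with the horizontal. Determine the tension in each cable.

T_L = 2488 N, T_R = 2201 N

ΣF_x = 0: −T_L·cos40° + T_R·cos30° = 0 → T_R = 0.884552·T_L.
ΣF_y = 0: T_L·sin40° + T_R·sin30° = 2700.
Substitute: T_L·(0.642788 + 0.884552·0.5) = 2700 → T_L = 2488.33 ≈ 2488 N.
Then T_R = 0.884552 × 2488.33 = 2201 N.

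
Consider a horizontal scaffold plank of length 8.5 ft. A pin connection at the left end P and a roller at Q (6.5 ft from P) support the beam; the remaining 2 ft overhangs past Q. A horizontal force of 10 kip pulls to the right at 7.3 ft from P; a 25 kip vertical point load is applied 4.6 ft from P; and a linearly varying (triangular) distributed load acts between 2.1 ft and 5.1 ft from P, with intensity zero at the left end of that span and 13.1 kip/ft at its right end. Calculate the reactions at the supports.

Resultant of the triangular load: ½ × 13.1 × 3 = 19.65 kip, acting at 4.1 ft from P (one-third of the span from the peak).
ΣM about P: Q_y·6.5 − 25·4.6 − (½·13.1·3)·4.1 = 0 → Q_y = 195.565/6.5 = 30.0869 ≈ 30.09 kip.
ΣF_y = 0: P_y + 30.0869 − 25 − ½·13.1·3 = 0 → P_y = 14.56 kip.
ΣF_x = 0: P_x + 10 = 0 → P_x = -10.00 kip.

P_x = -10.00 kip, P_y = 14.56 kip, Q_y = 30.09 kip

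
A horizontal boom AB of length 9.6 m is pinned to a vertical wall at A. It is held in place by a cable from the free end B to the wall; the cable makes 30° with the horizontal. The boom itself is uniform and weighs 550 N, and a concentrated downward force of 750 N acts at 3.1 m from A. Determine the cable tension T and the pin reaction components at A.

ΣM about A: T·sin30°·9.6 − 550·4.8 − 750·3.1 = 0 → T = 4965/(9.6·0.5) = 1034.38 ≈ 1034 N.
ΣF_x = 0: A_x − T·cos30° = 0 → A_x = 1034.38 × 0.866025 = 895.8 N.
ΣF_y = 0: A_y + T·sin30° − 550 − 750 = 0 → A_y = 1300 − 1034.38 × 0.5 = 782.8 N.

T = 1034 N, A_x = 895.8 N, A_y = 782.8 N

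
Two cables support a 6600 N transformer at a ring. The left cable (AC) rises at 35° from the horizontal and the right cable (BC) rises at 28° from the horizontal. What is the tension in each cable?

ΣF_x = 0: −T_AC·cos35° + T_BC·cos28° = 0 → T_BC = 0.927747·T_AC.
ΣF_y = 0: T_AC·sin35° + T_BC·sin28° = 6600.
Substitute: T_AC·(0.573576 + 0.927747·0.469472) = 6600 → T_AC = 6540.31 ≈ 6540 N.
Then T_BC = 0.927747 × 6540.31 = 6068 N.

T_AC = 6540 N, T_BC = 6068 N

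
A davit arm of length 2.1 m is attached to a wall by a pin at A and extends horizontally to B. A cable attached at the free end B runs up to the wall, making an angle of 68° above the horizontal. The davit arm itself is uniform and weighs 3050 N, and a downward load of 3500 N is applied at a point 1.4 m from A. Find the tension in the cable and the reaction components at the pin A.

T = 4161 N, A_x = 1559 N, A_y = 2692 N

ΣM about A: T·sin68°·2.1 − 3050·1.05 − 3500·1.4 = 0 → T = 8102.5/(2.1·0.927184) = 4161.35 ≈ 4161 N.
ΣF_x = 0: A_x − T·cos68° = 0 → A_x = 4161.35 × 0.374607 = 1559 N.
ΣF_y = 0: A_y + T·sin68° − 3050 − 3500 = 0 → A_y = 6550 − 4161.35 × 0.927184 = 2692 N.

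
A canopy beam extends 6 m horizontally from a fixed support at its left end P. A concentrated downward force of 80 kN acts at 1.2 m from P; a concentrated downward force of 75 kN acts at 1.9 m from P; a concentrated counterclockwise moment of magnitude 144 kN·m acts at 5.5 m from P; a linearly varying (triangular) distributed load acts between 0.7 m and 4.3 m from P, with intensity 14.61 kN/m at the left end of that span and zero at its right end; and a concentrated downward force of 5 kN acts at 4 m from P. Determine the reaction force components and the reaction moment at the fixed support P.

P_x = 0, P_y = 186.3 kN, M_P = 164.5 kN·m

Resultant of the triangular load: ½ × 14.61 × 3.6 = 26.298 kN, acting at 1.9 m from P (one-third of the span from the peak).
ΣF_x = 0: P_x = 0.
ΣF_y = 0: P_y − 80 − 75 − ½·14.61·3.6 − 5 = 0 → P_y = 186.3 kN.
ΣM about P: M_P − 80·1.2 − 75·1.9 + 144 − (½·14.61·3.6)·1.9 − 5·4 = 0 → M_P = 164.5 kN·m.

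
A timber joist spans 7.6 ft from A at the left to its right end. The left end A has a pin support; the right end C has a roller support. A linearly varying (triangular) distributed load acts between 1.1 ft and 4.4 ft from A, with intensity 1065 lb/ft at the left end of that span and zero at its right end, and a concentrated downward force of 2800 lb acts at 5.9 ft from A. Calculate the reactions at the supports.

A_x = 0, A_y = 1875 lb, C_y = 2682 lb

Resultant of the triangular load: ½ × 1065 × 3.3 = 1757.25 lb, acting at 2.2 ft from A (one-third of the span from the peak).
ΣM about A: C_y·7.6 − (½·1065·3.3)·2.2 − 2800·5.9 = 0 → C_y = 20385.95/7.6 = 2682.36 ≈ 2682 lb.
ΣF_y = 0: A_y + 2682.36 − ½·1065·3.3 − 2800 = 0 → A_y = 1875 lb.
ΣF_x = 0: no horizontal applied forces, so A_x = 0.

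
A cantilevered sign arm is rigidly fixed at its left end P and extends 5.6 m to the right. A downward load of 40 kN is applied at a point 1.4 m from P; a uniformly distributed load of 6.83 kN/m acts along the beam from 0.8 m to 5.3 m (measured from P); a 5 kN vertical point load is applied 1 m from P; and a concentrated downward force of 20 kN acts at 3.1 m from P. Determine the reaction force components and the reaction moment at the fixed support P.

P_x = 0, P_y = 95.73 kN, M_P = 216.7 kN·m

Resultant of the distributed load: 6.83 × 4.5 = 30.735 kN at 3.05 m from P.
ΣF_x = 0: P_x = 0.
ΣF_y = 0: P_y − 40 − 6.83·4.5 − 5 − 20 = 0 → P_y = 95.73 kN.
ΣM about P: M_P − 40·1.4 − (6.83·4.5)·3.05 − 5·1 − 20·3.1 = 0 → M_P = 216.7 kN·m.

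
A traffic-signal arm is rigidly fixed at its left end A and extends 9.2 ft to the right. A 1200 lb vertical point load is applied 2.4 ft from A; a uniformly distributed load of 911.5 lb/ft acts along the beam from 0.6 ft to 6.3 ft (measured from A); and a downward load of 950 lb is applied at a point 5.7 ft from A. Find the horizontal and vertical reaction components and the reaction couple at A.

A_x = 0, A_y = 7346 lb, M_A = 26220 lb·ft

Resultant of the distributed load: 911.5 × 5.7 = 5195.55 lb at 3.45 ft from A.
ΣF_x = 0: A_x = 0.
ΣF_y = 0: A_y − 1200 − 911.5·5.7 − 950 = 0 → A_y = 7346 lb.
ΣM about A: M_A − 1200·2.4 − (911.5·5.7)·3.45 − 950·5.7 = 0 → M_A = 26220 lb·ft.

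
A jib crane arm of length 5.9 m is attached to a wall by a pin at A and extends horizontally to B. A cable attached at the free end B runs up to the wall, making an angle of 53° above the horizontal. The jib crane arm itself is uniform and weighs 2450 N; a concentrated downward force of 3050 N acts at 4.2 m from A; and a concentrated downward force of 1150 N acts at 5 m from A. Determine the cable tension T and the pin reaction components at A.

ΣM about A: T·sin53°·5.9 − 2450·2.95 − 3050·4.2 − 1150·5 = 0 → T = 25787.5/(5.9·0.798636) = 5472.78 ≈ 5473 N.
ΣF_x = 0: A_x − T·cos53° = 0 → A_x = 5472.78 × 0.601815 = 3294 N.
ΣF_y = 0: A_y + T·sin53° − 2450 − 3050 − 1150 = 0 → A_y = 6650 − 5472.78 × 0.798636 = 2279 N.

T = 5473 N, A_x = 3294 N, A_y = 2279 N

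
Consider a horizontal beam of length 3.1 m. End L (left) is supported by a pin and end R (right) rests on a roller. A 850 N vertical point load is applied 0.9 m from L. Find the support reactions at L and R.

Taking moments about L: R_y·3.1 − 850·0.9 = 0 → R_y = 765/3.1 = 246.774 ≈ 246.8 N.
ΣF_y = 0: L_y + 246.774 − 850 = 0 → L_y = 603.2 N.
ΣF_x = 0: no horizontal applied forces, so L_x = 0.

L_x = 0, L_y = 603.2 N, R_y = 246.8 N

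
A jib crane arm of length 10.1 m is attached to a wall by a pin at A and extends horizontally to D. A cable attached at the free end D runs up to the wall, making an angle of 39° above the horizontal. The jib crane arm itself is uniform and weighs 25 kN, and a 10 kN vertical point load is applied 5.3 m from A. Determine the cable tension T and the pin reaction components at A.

ΣM about A: T·sin39°·10.1 − 25·5.05 − 10·5.3 = 0 → T = 179.25/(10.1·0.62932) = 28.2011 ≈ 28.20 kN.
ΣF_x = 0: A_x − T·cos39° = 0 → A_x = 28.2011 × 0.777146 = 21.92 kN.
ΣF_y = 0: A_y + T·sin39° − 25 − 10 = 0 → A_y = 35 − 28.2011 × 0.62932 = 17.25 kN.

T = 28.20 kN, A_x = 21.92 kN, A_y = 17.25 kN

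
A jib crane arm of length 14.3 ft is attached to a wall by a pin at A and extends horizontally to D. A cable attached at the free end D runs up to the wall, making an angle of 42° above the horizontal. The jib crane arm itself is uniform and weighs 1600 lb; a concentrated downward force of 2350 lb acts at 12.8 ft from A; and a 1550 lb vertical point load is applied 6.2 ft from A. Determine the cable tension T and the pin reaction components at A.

T = 5344 lb, A_x = 3971 lb, A_y = 1924 lb

ΣM about A: T·sin42°·14.3 − 1600·7.15 − 2350·12.8 − 1550·6.2 = 0 → T = 51130/(14.3·0.669131) = 5343.53 ≈ 5344 lb.
ΣF_x = 0: A_x − T·cos42° = 0 → A_x = 5343.53 × 0.743145 = 3971 lb.
ΣF_y = 0: A_y + T·sin42° − 1600 − 2350 − 1550 = 0 → A_y = 5500 − 5343.53 × 0.669131 = 1924 lb.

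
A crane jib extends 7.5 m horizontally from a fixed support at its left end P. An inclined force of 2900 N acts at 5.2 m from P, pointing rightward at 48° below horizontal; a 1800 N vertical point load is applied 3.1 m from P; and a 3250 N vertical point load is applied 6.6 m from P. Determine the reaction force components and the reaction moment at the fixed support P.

ΣF_x = 0: P_x + 2900·cos48° = 0 → P_x = -1940 N.
ΣF_y = 0: P_y − 2900·sin48° − 1800 − 3250 = 0 → P_y = 7205 N.
ΣM about P: M_P − 2900·sin48°·5.2 − 1800·3.1 − 3250·6.6 = 0 → M_P = 38240 N·m.

P_x = -1940 N, P_y = 7205 N, M_P = 38240 N·m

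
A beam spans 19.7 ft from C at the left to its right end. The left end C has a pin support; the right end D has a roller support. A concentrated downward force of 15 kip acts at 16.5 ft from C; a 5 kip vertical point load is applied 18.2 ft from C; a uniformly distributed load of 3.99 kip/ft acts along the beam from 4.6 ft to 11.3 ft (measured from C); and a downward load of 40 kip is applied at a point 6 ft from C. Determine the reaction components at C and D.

C_x = 0, C_y = 46.58 kip, D_y = 40.15 kip

Resultant of the distributed load: 3.99 × 6.7 = 26.733 kip at 7.95 ft from C.
Moments about C: D_y·19.7 − 15·16.5 − 5·18.2 − (3.99·6.7)·7.95 − 40·6 = 0 → D_y = 791.02735/19.7 = 40.1537 ≈ 40.15 kip.
ΣF_y = 0: C_y + 40.1537 − 15 − 5 − 3.99·6.7 − 40 = 0 → C_y = 46.58 kip.
ΣF_x = 0: no horizontal applied forces, so C_x = 0.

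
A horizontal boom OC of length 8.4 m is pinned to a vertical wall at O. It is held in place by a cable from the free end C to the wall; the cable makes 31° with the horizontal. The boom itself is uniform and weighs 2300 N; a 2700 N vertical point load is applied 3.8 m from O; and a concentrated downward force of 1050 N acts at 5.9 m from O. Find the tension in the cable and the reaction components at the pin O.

T = 6036 N, O_x = 5174 N, O_y = 2941 N

ΣM about O: T·sin31°·8.4 − 2300·4.2 − 2700·3.8 − 1050·5.9 = 0 → T = 26115/(8.4·0.515038) = 6036.31 ≈ 6036 N.
ΣF_x = 0: O_x − T·cos31° = 0 → O_x = 6036.31 × 0.857167 = 5174 N.
ΣF_y = 0: O_y + T·sin31° − 2300 − 2700 − 1050 = 0 → O_y = 6050 − 6036.31 × 0.515038 = 2941 N.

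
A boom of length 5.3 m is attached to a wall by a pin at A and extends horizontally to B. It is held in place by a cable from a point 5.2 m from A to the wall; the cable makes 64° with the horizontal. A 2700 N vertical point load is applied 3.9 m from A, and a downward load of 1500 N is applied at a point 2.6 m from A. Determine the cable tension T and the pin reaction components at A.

ΣM about A: T·sin64°·5.2 − 2700·3.9 − 1500·2.6 = 0 → T = 14430/(5.2·0.898794) = 3087.47 ≈ 3087 N.
ΣF_x = 0: A_x − T·cos64° = 0 → A_x = 3087.47 × 0.438371 = 1353 N.
ΣF_y = 0: A_y + T·sin64° − 2700 − 1500 = 0 → A_y = 4200 − 3087.47 × 0.898794 = 1425 N.

T = 3087 N, A_x = 1353 N, A_y = 1425 N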